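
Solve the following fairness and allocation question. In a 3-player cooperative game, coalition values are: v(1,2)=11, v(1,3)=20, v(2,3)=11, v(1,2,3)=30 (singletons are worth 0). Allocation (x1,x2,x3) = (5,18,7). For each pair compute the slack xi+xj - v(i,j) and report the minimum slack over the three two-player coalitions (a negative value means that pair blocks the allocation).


Step 1: Slack for coalition (1,2): x1+x2 - v12 = 23 - 11 = 12
Step 2: Slack for coalition (1,3): x1+x3 - v13 = 12 - 20 = -8
Step 3: Slack for coalition (2,3): x2+x3 - v23 = 25 - 11 = 14
Step 4: Minimum slack = min(12, -8, 14) = -8, attained by (1,3); coalition (1,3) can block (slack < 0), so the allocation is not in the core

-8


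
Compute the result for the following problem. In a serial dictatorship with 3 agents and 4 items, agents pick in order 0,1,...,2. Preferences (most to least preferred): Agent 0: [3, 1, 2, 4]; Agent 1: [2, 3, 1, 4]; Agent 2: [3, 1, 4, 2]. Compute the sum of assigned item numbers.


Step 1: Agent 0 picks item 3
Step 2: Agent 1 picks item 2
Step 3: Agent 2 picks item 1
Step 4: Sum = 3 + 2 + 1 = 6

6


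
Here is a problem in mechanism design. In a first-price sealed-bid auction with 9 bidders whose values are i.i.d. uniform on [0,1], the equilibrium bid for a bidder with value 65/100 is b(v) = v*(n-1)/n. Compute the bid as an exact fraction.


Step 1: The symmetric BNE bidding function is b(v) = v * (n-1) / n
Step 2: Substitute v = 13/20 and n = 9
Step 3: b = 13/20 * 8/9
Step 4: b = 26/45

26/45


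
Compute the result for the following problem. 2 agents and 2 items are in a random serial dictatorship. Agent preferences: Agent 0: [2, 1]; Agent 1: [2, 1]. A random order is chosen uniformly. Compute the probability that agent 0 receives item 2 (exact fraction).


Step 1: Agent 0 wants item 2
Step 2: There are 2 possible orderings of agents
Step 3: In 1 orderings, agent 0 gets item 2
Step 4: Probability = 1/2

1/2


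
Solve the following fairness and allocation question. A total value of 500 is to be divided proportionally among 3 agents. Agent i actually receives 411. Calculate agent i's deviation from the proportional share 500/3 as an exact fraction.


Step 1: Proportional share = 500/3
Step 2: Agent's actual allocation = 411
Step 3: Excess = 411 - 500/3 = 733/3

733/3


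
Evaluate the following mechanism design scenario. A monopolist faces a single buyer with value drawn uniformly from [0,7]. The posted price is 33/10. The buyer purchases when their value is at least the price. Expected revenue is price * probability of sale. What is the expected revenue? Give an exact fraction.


Step 1: Posted price r = 33/10, value support [0,7]
Step 2: P(v >= r) = (7 - 33/10)/7 = 37/70
Step 3: Expected revenue = r * P(v >= r) = 33/10 * 37/70
Step 4: Revenue = 1221/700

1221/700


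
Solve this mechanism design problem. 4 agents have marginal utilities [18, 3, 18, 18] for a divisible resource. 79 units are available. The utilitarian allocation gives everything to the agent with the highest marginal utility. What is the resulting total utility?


Step 1: The marginal utilities are [18, 3, 18, 18]
Step 2: The highest marginal utility is 18
Step 3: All 79 units go to that agent
Step 4: Total utility = 18 * 79 = 1422

1422


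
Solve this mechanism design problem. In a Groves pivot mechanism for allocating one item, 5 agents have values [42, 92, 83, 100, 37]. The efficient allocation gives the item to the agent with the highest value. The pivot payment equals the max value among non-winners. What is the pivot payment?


Step 1: The efficient winner is agent 3 with value 100
Step 2: Other agents' values: [42, 92, 83, 37]
Step 3: Pivot payment = max(others) = 92
Step 4: The winner pays 92

92


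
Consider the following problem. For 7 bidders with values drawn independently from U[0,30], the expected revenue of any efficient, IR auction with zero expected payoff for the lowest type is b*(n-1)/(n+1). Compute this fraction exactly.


Step 1: By Revenue Equivalence, expected revenue = b*(n-1)/(n+1)
Step 2: Substituting n = 7, b = 30
Step 3: Revenue = 30*(7-1)/(7+1) = 30*6/8
Step 4: Revenue = 180/8 = 45/2

45/2


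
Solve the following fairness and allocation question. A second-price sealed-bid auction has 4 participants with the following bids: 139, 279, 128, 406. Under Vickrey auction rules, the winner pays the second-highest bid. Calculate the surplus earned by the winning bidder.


Step 1: Sort bids in descending order: 406, 279, 139, 128
Step 2: The winning bid is the highest: 406
Step 3: The payment equals the second-highest bid: 279
Step 4: Surplus = winner's bid - payment = 406 - 279 = 127

127


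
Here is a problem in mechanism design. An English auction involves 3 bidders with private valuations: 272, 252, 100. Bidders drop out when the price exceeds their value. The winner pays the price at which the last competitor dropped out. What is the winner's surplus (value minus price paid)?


Step 1: Identify the highest value: 272
Step 2: Identify the second-highest value: 252
Step 3: The final price = second-highest value = 252
Step 4: Surplus = 272 - 252 = 20

20


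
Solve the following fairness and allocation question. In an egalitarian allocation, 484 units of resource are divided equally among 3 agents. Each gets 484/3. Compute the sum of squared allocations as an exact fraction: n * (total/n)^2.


Step 1: Each agent's share = 484/3
Step 2: Square of each share = (484/3)^2 = 234256/9
Step 3: Sum of squares = 3 * 234256/9 = 234256/3

234256/3


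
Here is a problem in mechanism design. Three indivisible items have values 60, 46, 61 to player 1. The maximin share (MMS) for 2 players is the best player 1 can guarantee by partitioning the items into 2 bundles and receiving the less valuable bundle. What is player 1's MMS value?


Step 1: Item values = 60, 46, 61
Step 2: Enumerate all 2-bundle partitions and take the smaller bundle:
  Partition 1: {60} vs {46,61} -> bundles 60, 107; min = 60
  Partition 2: {46} vs {60,61} -> bundles 46, 121; min = 46
  Partition 3: {61} vs {60,46} -> bundles 61, 106; min = 61
Step 3: MMS = max(60, 46, 61) = 61

61


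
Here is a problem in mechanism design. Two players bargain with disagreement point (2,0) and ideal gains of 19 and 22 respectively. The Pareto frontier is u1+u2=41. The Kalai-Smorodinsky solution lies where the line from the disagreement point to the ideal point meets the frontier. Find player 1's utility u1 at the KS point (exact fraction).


Step 1: At the KS point, (u1-d1)/r1 = (u2-d2)/r2 = t and u1+u2 = 41
Step 2: u1 = d1 + r1*t and u2 = d2 + r2*t, so (d1 + r1*t) + (d2 + r2*t) = 41
Step 3: t = (41 - 2 - 0)/(19 + 22) = 39/41
Step 4: u1 = d1 + r1*t = 2 + 19 * 39/41 = 823/41
Step 5: (Check: u2 = d2 + r2*t = 858/41; u1+u2 = 823/41 + 858/41 = 41, on the frontier.)

823/41


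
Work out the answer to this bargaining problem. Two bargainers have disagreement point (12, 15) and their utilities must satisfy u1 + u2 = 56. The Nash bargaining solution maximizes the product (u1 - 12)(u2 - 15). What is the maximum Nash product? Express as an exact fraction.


Step 1: The Nash solution splits surplus symmetrically above the disagreement point
Step 2: u1 = (total + d1 - d2)/2 = (56 + 12 - 15)/2 = 53/2
Step 3: u2 = (total - d1 + d2)/2 = (56 - 12 + 15)/2 = 59/2
Step 4: Nash product = (53/2 - 12) * (59/2 - 15)
Step 5: = 29/2 * 29/2 = 841/4

841/4


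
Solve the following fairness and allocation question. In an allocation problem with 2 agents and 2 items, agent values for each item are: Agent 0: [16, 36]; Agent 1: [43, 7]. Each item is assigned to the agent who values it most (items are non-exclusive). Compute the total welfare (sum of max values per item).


Step 1: For each item, find the maximum value among all agents.
Step 2: Item 0 -> Agent 1 (value 43)
Step 3: Item 1 -> Agent 0 (value 36)
Step 4: Total welfare = 43 + 36 = 79

79


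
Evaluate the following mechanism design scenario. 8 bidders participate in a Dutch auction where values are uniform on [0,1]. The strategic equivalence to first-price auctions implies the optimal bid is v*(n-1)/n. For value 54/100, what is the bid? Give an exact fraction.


Step 1: Dutch auctions are strategically equivalent to first-price auctions
Step 2: The equilibrium bid is b(v) = v*(n-1)/n
Step 3: b = 27/50 * 7/8
Step 4: b = 189/400

189/400


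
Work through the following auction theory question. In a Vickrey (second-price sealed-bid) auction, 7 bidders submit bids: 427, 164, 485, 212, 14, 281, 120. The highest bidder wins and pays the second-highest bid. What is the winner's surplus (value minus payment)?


Step 1: Sort bids in descending order: 485, 427, 281, 212, 164, 120, 14
Step 2: The winning bid is the highest: 485
Step 3: The payment equals the second-highest bid: 427
Step 4: Surplus = winner's bid - payment = 485 - 427 = 58

58


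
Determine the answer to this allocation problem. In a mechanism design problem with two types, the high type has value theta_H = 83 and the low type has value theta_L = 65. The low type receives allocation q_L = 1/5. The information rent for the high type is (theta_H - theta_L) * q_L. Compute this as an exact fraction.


Step 1: theta_H - theta_L = 83 - 65 = 18
Step 2: Information rent = (theta_H - theta_L) * q_L
Step 3: = 18 * 1/5
Step 4: = 18/5

18/5


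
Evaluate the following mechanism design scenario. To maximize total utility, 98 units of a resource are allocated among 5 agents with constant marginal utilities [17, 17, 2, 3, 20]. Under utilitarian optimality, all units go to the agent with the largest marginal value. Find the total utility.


Step 1: The marginal utilities are [17, 17, 2, 3, 20]
Step 2: The highest marginal utility is 20
Step 3: All 98 units go to that agent
Step 4: Total utility = 20 * 98 = 1960

1960


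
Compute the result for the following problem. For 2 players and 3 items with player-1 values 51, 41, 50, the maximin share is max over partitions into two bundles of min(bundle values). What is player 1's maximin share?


Step 1: Item values = 51, 41, 50
Step 2: Enumerate all 2-bundle partitions and take the smaller bundle:
  Partition 1: {51} vs {41,50} -> bundles 51, 91; min = 51
  Partition 2: {41} vs {51,50} -> bundles 41, 101; min = 41
  Partition 3: {50} vs {51,41} -> bundles 50, 92; min = 50
Step 3: MMS = max(51, 41, 50) = 51

51


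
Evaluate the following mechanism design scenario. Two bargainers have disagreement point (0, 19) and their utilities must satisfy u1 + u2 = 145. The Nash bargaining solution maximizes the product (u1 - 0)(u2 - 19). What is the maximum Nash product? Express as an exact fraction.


Step 1: The Nash solution splits surplus symmetrically above the disagreement point
Step 2: u1 = (total + d1 - d2)/2 = (145 + 0 - 19)/2 = 63
Step 3: u2 = (total - d1 + d2)/2 = (145 - 0 + 19)/2 = 82
Step 4: Nash product = (63 - 0) * (82 - 19)
Step 5: = 63 * 63 = 3969

3969


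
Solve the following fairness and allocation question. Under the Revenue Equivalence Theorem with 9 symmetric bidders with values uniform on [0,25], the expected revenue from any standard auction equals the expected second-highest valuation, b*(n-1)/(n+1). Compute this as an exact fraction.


Step 1: By Revenue Equivalence, expected revenue = b*(n-1)/(n+1)
Step 2: Substituting n = 9, b = 25
Step 3: Revenue = 25*(9-1)/(9+1) = 25*8/10
Step 4: Revenue = 200/10 = 20

20


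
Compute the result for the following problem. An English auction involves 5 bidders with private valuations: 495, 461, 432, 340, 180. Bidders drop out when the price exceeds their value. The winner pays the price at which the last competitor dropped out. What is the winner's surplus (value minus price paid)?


Step 1: Identify the highest value: 495
Step 2: Identify the second-highest value: 461
Step 3: The final price = second-highest value = 461
Step 4: Surplus = 495 - 461 = 34

34


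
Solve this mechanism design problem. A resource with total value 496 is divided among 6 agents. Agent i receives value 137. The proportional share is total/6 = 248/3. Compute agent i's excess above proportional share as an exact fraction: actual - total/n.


Step 1: Proportional share = 496/6 = 248/3
Step 2: Agent's actual allocation = 137
Step 3: Excess = 137 - 248/3 = 163/3

163/3


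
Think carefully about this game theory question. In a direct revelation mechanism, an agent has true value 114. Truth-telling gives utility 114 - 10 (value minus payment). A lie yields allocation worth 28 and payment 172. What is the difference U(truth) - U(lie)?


Step 1: U(truth) = value - payment = 114 - 10 = 104
Step 2: U(lie) = allocation - payment = 28 - 172 = -144
Step 3: IC gap = 104 - (-144) = 248

248


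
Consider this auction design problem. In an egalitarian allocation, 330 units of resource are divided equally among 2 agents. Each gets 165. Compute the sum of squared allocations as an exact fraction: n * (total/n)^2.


Step 1: Each agent's share = 330/2 = 165
Step 2: Square of each share = (165)^2 = 27225
Step 3: Sum of squares = 2 * 27225 = 54450

54450


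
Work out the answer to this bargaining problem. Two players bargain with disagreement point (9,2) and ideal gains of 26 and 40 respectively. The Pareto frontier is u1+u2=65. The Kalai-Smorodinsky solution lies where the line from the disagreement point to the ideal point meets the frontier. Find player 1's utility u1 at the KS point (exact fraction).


Step 1: At the KS point, (u1-d1)/r1 = (u2-d2)/r2 = t and u1+u2 = 65
Step 2: u1 = d1 + r1*t and u2 = d2 + r2*t, so (d1 + r1*t) + (d2 + r2*t) = 65
Step 3: t = (65 - 9 - 2)/(26 + 40) = 54/66 = 9/11
Step 4: u1 = d1 + r1*t = 9 + 26 * 9/11 = 333/11
Step 5: (Check: u2 = d2 + r2*t = 382/11; u1+u2 = 333/11 + 382/11 = 65, on the frontier.)

333/11


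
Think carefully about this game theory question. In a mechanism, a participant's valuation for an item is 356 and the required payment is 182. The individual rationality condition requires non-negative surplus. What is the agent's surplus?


Step 1: Surplus = value - payment = 356 - 182 = 174
Step 2: IR is satisfied (surplus >= 0)

174


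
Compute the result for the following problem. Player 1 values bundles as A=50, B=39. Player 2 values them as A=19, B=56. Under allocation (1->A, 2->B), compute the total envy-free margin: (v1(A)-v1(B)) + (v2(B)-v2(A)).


Step 1: Player 1's margin = v1(A) - v1(B) = 50 - 39 = 11
Step 2: Player 2's margin = v2(B) - v2(A) = 56 - 19 = 37
Step 3: Total margin = 11 + 37 = 48

48


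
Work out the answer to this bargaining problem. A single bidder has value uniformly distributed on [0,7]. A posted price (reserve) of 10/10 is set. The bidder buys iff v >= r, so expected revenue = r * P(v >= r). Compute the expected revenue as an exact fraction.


Step 1: Posted price r = 1, value support [0,7]
Step 2: P(v >= r) = (7 - 1)/7 = 6/7
Step 3: Expected revenue = r * P(v >= r) = 1 * 6/7
Step 4: Revenue = 6/7

6/7


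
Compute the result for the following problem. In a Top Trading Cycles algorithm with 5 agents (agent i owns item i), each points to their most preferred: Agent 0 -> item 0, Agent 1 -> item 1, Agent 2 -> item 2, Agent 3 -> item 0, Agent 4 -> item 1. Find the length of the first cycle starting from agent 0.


Step 1: Trace the pointer graph from agent 0: 0 -> 0
Step 2: A cycle is detected when we revisit agent 0
Step 3: The cycle is: 0 -> 0
Step 4: Cycle length = 1

1


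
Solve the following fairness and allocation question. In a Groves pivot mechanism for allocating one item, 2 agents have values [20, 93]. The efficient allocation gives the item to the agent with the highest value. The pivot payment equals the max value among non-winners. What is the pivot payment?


Step 1: The efficient winner is agent 1 with value 93
Step 2: Other agents' values: [20]
Step 3: Pivot payment = max(others) = 20
Step 4: The winner pays 20

20


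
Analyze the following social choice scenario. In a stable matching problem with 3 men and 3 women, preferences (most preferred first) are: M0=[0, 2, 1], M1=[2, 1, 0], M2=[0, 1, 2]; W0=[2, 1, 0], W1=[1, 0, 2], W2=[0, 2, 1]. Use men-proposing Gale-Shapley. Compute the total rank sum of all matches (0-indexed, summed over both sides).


Step 1: Run Gale-Shapley (men propose, women hold best offer):
  M0 proposes to W0; she accepts
  M1 proposes to W2; she accepts
  M2 proposes to W0; she switches from M0
  M0 proposes to W2; she switches from M1
  M1 proposes to W1; she accepts
Step 2: Final matching: W0-M2, W1-M1, W2-M0
Step 3: 0-indexed ranks (man's rank of his match, then woman's): 0 + 0 + 1 + 0 + 1 + 0
Step 4: Total rank sum = 2

2


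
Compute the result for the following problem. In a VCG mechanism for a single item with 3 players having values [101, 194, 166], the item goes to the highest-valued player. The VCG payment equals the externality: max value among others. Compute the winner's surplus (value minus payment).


Step 1: The winner is the agent with the highest value: agent 1 with value 194
Step 2: Values of other agents: [101, 166]
Step 3: VCG payment = max of others' values = 166
Step 4: Surplus = 194 - 166 = 28

28


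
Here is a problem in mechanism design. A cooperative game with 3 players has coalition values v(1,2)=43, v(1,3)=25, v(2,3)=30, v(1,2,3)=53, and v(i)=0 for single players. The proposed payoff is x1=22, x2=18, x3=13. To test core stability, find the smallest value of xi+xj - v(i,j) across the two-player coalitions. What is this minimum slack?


Step 1: Slack for coalition (1,2): x1+x2 - v12 = 40 - 43 = -3
Step 2: Slack for coalition (1,3): x1+x3 - v13 = 35 - 25 = 10
Step 3: Slack for coalition (2,3): x2+x3 - v23 = 31 - 30 = 1
Step 4: Minimum slack = min(-3, 10, 1) = -3, attained by (1,2); coalition (1,2) can block (slack < 0), so the allocation is not in the core

-3


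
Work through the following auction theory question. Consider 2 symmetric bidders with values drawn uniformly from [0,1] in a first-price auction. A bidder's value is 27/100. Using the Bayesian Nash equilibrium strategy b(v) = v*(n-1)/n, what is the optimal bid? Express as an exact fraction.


Step 1: The symmetric BNE bidding function is b(v) = v * (n-1) / n
Step 2: Substitute v = 27/100 and n = 2
Step 3: b = 27/100 * 1/2
Step 4: b = 27/200

27/200


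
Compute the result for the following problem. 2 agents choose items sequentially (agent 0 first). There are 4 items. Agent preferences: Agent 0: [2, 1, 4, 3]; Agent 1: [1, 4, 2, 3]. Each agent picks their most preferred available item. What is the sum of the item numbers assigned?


Step 1: Agent 0 picks item 2
Step 2: Agent 1 picks item 1
Step 3: Sum = 2 + 1 = 3

3


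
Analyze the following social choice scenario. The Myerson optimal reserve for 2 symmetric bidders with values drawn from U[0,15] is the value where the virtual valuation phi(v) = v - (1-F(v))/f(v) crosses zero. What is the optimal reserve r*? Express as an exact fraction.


Step 1: For U[0,15], F(v) = v/15 and f(v) = 1/15
Step 2: phi(v) = v - (1 - v/15)/(1/15) = v - (15 - v) = 2v - 15
Step 3: Set phi(r*) = 0: 2r* - 15 = 0
Step 4: r* = 15/2 (the number of bidders n = 2 does not enter)

15/2


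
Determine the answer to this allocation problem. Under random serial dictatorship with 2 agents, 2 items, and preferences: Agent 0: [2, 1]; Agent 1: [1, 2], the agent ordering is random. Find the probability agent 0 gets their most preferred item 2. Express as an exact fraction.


Step 1: Agent 0 wants item 2
Step 2: There are 2 possible orderings of agents
Step 3: In 2 orderings, agent 0 gets item 2
Step 4: Probability = 2/2 = 1

1


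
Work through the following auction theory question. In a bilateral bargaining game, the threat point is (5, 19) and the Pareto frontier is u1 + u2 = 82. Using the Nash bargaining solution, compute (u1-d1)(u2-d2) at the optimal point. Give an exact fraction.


Step 1: The Nash solution splits surplus symmetrically above the disagreement point
Step 2: u1 = (total + d1 - d2)/2 = (82 + 5 - 19)/2 = 34
Step 3: u2 = (total - d1 + d2)/2 = (82 - 5 + 19)/2 = 48
Step 4: Nash product = (34 - 5) * (48 - 19)
Step 5: = 29 * 29 = 841

841


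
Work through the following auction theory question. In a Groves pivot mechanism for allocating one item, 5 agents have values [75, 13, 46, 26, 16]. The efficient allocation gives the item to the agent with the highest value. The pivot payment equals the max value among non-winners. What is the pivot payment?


Step 1: The efficient winner is agent 0 with value 75
Step 2: Other agents' values: [13, 46, 26, 16]
Step 3: Pivot payment = max(others) = 46
Step 4: The winner pays 46

46


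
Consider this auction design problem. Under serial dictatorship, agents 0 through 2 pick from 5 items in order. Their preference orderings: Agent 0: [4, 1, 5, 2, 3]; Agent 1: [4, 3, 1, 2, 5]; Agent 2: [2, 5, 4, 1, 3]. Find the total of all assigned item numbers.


Step 1: Agent 0 picks item 4
Step 2: Agent 1 picks item 3
Step 3: Agent 2 picks item 2
Step 4: Sum = 4 + 3 + 2 = 9

9


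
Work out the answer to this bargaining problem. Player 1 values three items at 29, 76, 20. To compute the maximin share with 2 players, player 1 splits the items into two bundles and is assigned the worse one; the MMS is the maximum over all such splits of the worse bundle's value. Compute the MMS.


Step 1: Item values = 29, 76, 20
Step 2: Enumerate all 2-bundle partitions and take the smaller bundle:
  Partition 1: {29} vs {76,20} -> bundles 29, 96; min = 29
  Partition 2: {76} vs {29,20} -> bundles 76, 49; min = 49
  Partition 3: {20} vs {29,76} -> bundles 20, 105; min = 20
Step 3: MMS = max(29, 49, 20) = 49

49


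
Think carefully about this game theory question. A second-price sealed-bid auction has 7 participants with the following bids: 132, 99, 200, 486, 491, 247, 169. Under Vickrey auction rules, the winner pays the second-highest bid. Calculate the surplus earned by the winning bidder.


Step 1: Sort bids in descending order: 491, 486, 247, 200, 169, 132, 99
Step 2: The winning bid is the highest: 491
Step 3: The payment equals the second-highest bid: 486
Step 4: Surplus = winner's bid - payment = 491 - 486 = 5

5


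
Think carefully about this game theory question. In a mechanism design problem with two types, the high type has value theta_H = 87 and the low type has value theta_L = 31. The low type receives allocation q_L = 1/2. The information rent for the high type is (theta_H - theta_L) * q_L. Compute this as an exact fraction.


Step 1: theta_H - theta_L = 87 - 31 = 56
Step 2: Information rent = (theta_H - theta_L) * q_L
Step 3: = 56 * 1/2
Step 4: = 28

28


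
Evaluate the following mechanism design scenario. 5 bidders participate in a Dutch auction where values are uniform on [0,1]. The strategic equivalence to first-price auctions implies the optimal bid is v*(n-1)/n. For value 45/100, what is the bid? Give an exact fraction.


Step 1: Dutch auctions are strategically equivalent to first-price auctions
Step 2: The equilibrium bid is b(v) = v*(n-1)/n
Step 3: b = 9/20 * 4/5
Step 4: b = 9/25

9/25


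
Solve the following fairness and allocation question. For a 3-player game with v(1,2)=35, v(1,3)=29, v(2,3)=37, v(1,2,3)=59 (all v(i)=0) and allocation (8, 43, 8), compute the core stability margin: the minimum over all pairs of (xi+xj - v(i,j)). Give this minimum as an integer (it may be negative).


Step 1: Slack for coalition (1,2): x1+x2 - v12 = 51 - 35 = 16
Step 2: Slack for coalition (1,3): x1+x3 - v13 = 16 - 29 = -13
Step 3: Slack for coalition (2,3): x2+x3 - v23 = 51 - 37 = 14
Step 4: Minimum slack = min(16, -13, 14) = -13, attained by (1,3); coalition (1,3) can block (slack < 0), so the allocation is not in the core

-13


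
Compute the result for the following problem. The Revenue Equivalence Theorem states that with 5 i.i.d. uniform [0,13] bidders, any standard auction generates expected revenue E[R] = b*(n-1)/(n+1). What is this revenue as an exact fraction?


Step 1: By Revenue Equivalence, expected revenue = b*(n-1)/(n+1)
Step 2: Substituting n = 5, b = 13
Step 3: Revenue = 13*(5-1)/(5+1) = 13*4/6
Step 4: Revenue = 52/6 = 26/3

26/3


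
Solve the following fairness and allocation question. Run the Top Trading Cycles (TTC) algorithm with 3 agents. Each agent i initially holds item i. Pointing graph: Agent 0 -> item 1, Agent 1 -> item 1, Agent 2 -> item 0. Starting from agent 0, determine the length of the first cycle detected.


Step 1: Trace the pointer graph from agent 0: 0 -> 1 -> 1
Step 2: A cycle is detected when we revisit agent 1
Step 3: The cycle is: 1 -> 1
Step 4: Cycle length = 1

1


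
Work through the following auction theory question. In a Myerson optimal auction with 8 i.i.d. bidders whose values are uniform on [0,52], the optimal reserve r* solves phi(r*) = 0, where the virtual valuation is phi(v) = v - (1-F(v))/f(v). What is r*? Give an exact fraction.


Step 1: For U[0,52], F(v) = v/52 and f(v) = 1/52
Step 2: phi(v) = v - (1 - v/52)/(1/52) = v - (52 - v) = 2v - 52
Step 3: Set phi(r*) = 0: 2r* - 52 = 0
Step 4: r* = 52/2 = 26 (the number of bidders n = 8 does not enter)

26


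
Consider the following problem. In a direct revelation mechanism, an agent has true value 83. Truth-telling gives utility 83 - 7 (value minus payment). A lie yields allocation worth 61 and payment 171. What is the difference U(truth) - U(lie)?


Step 1: U(truth) = value - payment = 83 - 7 = 76
Step 2: U(lie) = allocation - payment = 61 - 171 = -110
Step 3: IC gap = 76 - (-110) = 186

186


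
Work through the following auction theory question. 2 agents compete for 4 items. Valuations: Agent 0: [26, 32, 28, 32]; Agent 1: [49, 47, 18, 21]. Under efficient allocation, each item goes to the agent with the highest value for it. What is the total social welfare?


Step 1: For each item, find the maximum value among all agents.
Step 2: Item 0 -> Agent 1 (value 49)
Step 3: Item 1 -> Agent 1 (value 47)
Step 4: Item 2 -> Agent 0 (value 28)
Step 5: Item 3 -> Agent 0 (value 32)
Step 6: Total welfare = 49 + 47 + 28 + 32 = 156

156


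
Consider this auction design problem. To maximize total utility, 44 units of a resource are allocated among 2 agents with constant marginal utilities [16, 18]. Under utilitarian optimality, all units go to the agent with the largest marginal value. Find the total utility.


Step 1: The marginal utilities are [16, 18]
Step 2: The highest marginal utility is 18
Step 3: All 44 units go to that agent
Step 4: Total utility = 18 * 44 = 792

792


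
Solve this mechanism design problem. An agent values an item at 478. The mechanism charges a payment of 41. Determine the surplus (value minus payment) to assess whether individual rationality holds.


Step 1: Surplus = value - payment = 478 - 41 = 437
Step 2: IR is satisfied (surplus >= 0)

437


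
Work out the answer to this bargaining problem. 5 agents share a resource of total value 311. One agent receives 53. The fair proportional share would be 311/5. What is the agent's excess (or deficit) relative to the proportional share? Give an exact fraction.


Step 1: Proportional share = 311/5
Step 2: Agent's actual allocation = 53
Step 3: Excess = 53 - 311/5 = -46/5

-46/5


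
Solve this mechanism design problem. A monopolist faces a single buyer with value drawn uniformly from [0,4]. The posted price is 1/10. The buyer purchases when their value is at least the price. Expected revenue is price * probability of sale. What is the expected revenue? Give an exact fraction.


Step 1: Posted price r = 1/10, value support [0,4]
Step 2: P(v >= r) = (4 - 1/10)/4 = 39/40
Step 3: Expected revenue = r * P(v >= r) = 1/10 * 39/40
Step 4: Revenue = 39/400

39/400


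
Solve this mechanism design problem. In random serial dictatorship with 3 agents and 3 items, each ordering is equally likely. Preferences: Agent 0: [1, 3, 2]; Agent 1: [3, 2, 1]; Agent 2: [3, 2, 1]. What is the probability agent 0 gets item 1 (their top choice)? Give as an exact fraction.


Step 1: Agent 0 wants item 1
Step 2: There are 6 possible orderings of agents
Step 3: In 6 orderings, agent 0 gets item 1
Step 4: Probability = 6/6 = 1

1


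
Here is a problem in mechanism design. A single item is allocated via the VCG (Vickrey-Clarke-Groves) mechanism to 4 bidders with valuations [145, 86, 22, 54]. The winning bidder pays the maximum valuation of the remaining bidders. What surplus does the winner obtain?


Step 1: The winner is the agent with the highest value: agent 0 with value 145
Step 2: Values of other agents: [86, 22, 54]
Step 3: VCG payment = max of others' values = 86
Step 4: Surplus = 145 - 86 = 59

59


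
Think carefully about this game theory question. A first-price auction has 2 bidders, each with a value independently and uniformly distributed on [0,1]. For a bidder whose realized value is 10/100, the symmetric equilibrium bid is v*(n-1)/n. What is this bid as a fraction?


Step 1: The symmetric BNE bidding function is b(v) = v * (n-1) / n
Step 2: Substitute v = 1/10 and n = 2
Step 3: b = 1/10 * 1/2
Step 4: b = 1/20

1/20


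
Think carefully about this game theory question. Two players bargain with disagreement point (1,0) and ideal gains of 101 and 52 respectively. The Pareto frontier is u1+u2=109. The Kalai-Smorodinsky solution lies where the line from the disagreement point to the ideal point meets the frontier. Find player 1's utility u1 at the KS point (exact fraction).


Step 1: At the KS point, (u1-d1)/r1 = (u2-d2)/r2 = t and u1+u2 = 109
Step 2: u1 = d1 + r1*t and u2 = d2 + r2*t, so (d1 + r1*t) + (d2 + r2*t) = 109
Step 3: t = (109 - 1 - 0)/(101 + 52) = 108/153 = 12/17
Step 4: u1 = d1 + r1*t = 1 + 101 * 12/17 = 1229/17
Step 5: (Check: u2 = d2 + r2*t = 624/17; u1+u2 = 1229/17 + 624/17 = 109, on the frontier.)

1229/17


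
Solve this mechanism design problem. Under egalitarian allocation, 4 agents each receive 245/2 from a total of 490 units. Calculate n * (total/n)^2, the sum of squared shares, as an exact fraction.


Step 1: Each agent's share = 490/4 = 245/2
Step 2: Square of each share = (245/2)^2 = 60025/4
Step 3: Sum of squares = 4 * 60025/4 = 60025

60025


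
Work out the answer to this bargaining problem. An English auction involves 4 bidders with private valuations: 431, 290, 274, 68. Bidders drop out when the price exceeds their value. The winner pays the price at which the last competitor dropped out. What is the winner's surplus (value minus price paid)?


Step 1: Identify the highest value: 431
Step 2: Identify the second-highest value: 290
Step 3: The final price = second-highest value = 290
Step 4: Surplus = 431 - 290 = 141

141


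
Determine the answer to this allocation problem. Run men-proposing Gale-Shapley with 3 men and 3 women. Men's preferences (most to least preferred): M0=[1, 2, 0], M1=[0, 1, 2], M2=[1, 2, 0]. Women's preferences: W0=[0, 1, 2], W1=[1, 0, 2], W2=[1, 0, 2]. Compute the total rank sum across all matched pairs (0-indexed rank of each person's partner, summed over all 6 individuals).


Step 1: Run Gale-Shapley (men propose, women hold best offer):
  M0 proposes to W1; she accepts
  M1 proposes to W0; she accepts
  M2 proposes to W1; rejected
  M2 proposes to W2; she accepts
Step 2: Final matching: W0-M1, W1-M0, W2-M2
Step 3: 0-indexed ranks (man's rank of his match, then woman's): 0 + 1 + 0 + 1 + 1 + 2
Step 4: Total rank sum = 5

5


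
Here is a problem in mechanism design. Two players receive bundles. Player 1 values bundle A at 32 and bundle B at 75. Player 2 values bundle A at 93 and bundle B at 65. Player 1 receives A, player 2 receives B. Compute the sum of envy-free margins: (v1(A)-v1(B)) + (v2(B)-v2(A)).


Step 1: Player 1's margin = v1(A) - v1(B) = 32 - 75 = -43
Step 2: Player 2's margin = v2(B) - v2(A) = 65 - 93 = -28
Step 3: Total margin = -43 + -28 = -71

-71


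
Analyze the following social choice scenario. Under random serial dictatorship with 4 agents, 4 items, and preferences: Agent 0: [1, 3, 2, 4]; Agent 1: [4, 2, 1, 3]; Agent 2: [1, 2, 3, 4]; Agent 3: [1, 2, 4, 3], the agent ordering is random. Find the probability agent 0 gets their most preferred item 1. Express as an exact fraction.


Step 1: Agent 0 wants item 1
Step 2: There are 24 possible orderings of agents
Step 3: In 8 orderings, agent 0 gets item 1
Step 4: Probability = 8/24 = 1/3

1/3


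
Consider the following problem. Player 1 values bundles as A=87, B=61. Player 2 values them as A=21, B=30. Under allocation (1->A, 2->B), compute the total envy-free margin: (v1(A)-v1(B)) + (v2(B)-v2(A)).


Step 1: Player 1's margin = v1(A) - v1(B) = 87 - 61 = 26
Step 2: Player 2's margin = v2(B) - v2(A) = 30 - 21 = 9
Step 3: Total margin = 26 + 9 = 35

35


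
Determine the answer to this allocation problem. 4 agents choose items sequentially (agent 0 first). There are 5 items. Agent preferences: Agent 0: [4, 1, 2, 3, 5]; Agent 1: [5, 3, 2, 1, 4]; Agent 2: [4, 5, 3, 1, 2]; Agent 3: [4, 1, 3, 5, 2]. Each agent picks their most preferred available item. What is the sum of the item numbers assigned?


Step 1: Agent 0 picks item 4
Step 2: Agent 1 picks item 5
Step 3: Agent 2 picks item 3
Step 4: Agent 3 picks item 1
Step 5: Sum = 4 + 5 + 3 + 1 = 13

13


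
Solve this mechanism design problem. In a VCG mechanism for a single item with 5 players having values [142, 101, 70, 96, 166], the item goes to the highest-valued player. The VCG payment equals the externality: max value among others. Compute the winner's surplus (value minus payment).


Step 1: The winner is the agent with the highest value: agent 4 with value 166
Step 2: Values of other agents: [142, 101, 70, 96]
Step 3: VCG payment = max of others' values = 142
Step 4: Surplus = 166 - 142 = 24

24


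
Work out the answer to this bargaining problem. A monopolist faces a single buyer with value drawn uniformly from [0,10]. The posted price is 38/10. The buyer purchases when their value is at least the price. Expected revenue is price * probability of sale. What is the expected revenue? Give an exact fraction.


Step 1: Posted price r = 19/5, value support [0,10]
Step 2: P(v >= r) = (10 - 19/5)/10 = 31/50
Step 3: Expected revenue = r * P(v >= r) = 19/5 * 31/50
Step 4: Revenue = 589/250

589/250


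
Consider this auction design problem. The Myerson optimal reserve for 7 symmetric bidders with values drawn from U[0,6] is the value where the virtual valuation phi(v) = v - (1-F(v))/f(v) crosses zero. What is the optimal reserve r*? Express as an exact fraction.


Step 1: For U[0,6], F(v) = v/6 and f(v) = 1/6
Step 2: phi(v) = v - (1 - v/6)/(1/6) = v - (6 - v) = 2v - 6
Step 3: Set phi(r*) = 0: 2r* - 6 = 0
Step 4: r* = 6/2 = 3 (the number of bidders n = 7 does not enter)

3


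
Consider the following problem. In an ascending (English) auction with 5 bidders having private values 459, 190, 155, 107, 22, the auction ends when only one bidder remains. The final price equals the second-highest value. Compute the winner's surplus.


Step 1: Identify the highest value: 459
Step 2: Identify the second-highest value: 190
Step 3: The final price = second-highest value = 190
Step 4: Surplus = 459 - 190 = 269

269


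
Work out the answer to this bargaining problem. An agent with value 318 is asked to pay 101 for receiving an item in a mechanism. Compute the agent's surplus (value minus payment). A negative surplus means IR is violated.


Step 1: Surplus = value - payment = 318 - 101 = 217
Step 2: IR is satisfied (surplus >= 0)

217


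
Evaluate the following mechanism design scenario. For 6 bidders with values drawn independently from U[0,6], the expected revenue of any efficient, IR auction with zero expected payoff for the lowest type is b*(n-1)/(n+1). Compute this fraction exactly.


Step 1: By Revenue Equivalence, expected revenue = b*(n-1)/(n+1)
Step 2: Substituting n = 6, b = 6
Step 3: Revenue = 6*(6-1)/(6+1) = 6*5/7
Step 4: Revenue = 30/7

30/7


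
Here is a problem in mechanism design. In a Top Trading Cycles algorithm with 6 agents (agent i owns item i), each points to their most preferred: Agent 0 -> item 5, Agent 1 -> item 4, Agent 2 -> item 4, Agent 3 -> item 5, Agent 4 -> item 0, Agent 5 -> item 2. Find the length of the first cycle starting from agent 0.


Step 1: Trace the pointer graph from agent 0: 0 -> 5 -> 2 -> 4 -> 0
Step 2: A cycle is detected when we revisit agent 0
Step 3: The cycle is: 0 -> 5 -> 2 -> 4 -> 0
Step 4: Cycle length = 4

4


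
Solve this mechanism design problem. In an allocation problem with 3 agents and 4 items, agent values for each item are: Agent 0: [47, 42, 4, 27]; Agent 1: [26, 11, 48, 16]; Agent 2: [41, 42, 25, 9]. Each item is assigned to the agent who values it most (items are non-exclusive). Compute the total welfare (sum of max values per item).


Step 1: For each item, find the maximum value among all agents.
Step 2: Item 0 -> Agent 0 (value 47)
Step 3: Item 1 -> Agent 0 (value 42)
Step 4: Item 2 -> Agent 1 (value 48)
Step 5: Item 3 -> Agent 0 (value 27)
Step 6: Total welfare = 47 + 42 + 48 + 27 = 164

164


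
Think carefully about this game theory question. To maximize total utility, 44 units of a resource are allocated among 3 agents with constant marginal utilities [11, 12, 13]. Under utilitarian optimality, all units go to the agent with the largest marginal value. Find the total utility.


Step 1: The marginal utilities are [11, 12, 13]
Step 2: The highest marginal utility is 13
Step 3: All 44 units go to that agent
Step 4: Total utility = 13 * 44 = 572

572


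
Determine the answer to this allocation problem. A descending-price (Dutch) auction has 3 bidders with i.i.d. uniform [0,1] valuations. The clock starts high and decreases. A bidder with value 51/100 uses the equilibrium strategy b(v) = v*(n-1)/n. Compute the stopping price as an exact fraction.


Step 1: Dutch auctions are strategically equivalent to first-price auctions
Step 2: The equilibrium bid is b(v) = v*(n-1)/n
Step 3: b = 51/100 * 2/3
Step 4: b = 17/50

17/50


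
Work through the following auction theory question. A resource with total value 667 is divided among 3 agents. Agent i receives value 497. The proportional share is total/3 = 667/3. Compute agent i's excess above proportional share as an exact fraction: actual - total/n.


Step 1: Proportional share = 667/3
Step 2: Agent's actual allocation = 497
Step 3: Excess = 497 - 667/3 = 824/3

824/3


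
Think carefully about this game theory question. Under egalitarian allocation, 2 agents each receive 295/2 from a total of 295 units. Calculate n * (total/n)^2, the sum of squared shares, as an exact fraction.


Step 1: Each agent's share = 295/2
Step 2: Square of each share = (295/2)^2 = 87025/4
Step 3: Sum of squares = 2 * 87025/4 = 87025/2

87025/2


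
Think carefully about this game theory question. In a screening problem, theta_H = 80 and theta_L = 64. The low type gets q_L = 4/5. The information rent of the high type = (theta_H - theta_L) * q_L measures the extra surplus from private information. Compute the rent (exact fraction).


Step 1: theta_H - theta_L = 80 - 64 = 16
Step 2: Information rent = (theta_H - theta_L) * q_L
Step 3: = 16 * 4/5
Step 4: = 64/5

64/5


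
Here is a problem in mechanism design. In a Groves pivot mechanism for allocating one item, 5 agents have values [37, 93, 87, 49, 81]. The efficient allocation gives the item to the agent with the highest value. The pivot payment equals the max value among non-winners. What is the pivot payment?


Step 1: The efficient winner is agent 1 with value 93
Step 2: Other agents' values: [37, 87, 49, 81]
Step 3: Pivot payment = max(others) = 87
Step 4: The winner pays 87

87


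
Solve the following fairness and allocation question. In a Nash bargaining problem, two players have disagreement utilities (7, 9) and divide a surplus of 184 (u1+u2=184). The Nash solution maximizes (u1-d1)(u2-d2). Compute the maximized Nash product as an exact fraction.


Step 1: The Nash solution splits surplus symmetrically above the disagreement point
Step 2: u1 = (total + d1 - d2)/2 = (184 + 7 - 9)/2 = 91
Step 3: u2 = (total - d1 + d2)/2 = (184 - 7 + 9)/2 = 93
Step 4: Nash product = (91 - 7) * (93 - 9)
Step 5: = 84 * 84 = 7056

7056
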